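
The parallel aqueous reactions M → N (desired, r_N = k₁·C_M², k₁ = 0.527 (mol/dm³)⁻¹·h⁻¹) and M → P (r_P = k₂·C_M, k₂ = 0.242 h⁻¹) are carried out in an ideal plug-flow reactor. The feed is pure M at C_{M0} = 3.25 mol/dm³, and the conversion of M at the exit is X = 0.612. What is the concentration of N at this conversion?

1.64 mol/dm³

C_M = C_{M0}(1−X) = 1.261 mol/dm³.
Along a PFR/batch, dC_P/dC_M = −r_P/(r_N+r_P) = −k₂/(k₂+k₁·C_M).
Integrating from C_{M0} to C_M: C_P = (0.242/0.527)·ln[(0.242+0.527·3.25)/(0.242+0.527·1.26)] = 0.4592·ln(1.955/0.9065) = 0.3528 mol/dm³.
Then C_N = (C_{M0}−C_M) − C_P = 1.989 − 0.3528 = 1.636 mol/dm³.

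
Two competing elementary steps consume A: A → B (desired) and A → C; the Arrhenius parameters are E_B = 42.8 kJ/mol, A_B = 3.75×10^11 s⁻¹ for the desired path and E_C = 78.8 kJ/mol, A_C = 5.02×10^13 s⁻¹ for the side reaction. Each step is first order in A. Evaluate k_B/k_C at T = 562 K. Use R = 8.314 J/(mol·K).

Since both paths have the same order in A, the concentration cancels and S_{B/C} = k_B/k_C = (A_B/A_C)·exp[(E_C−E_B)/(RT)].
(E_C−E_B)/(RT) = (78.8−42.8)×10³/(8.314×562) = 36000/4672 = 7.705.
k_B/k_C = (3.75×10^11/5.02×10^13)·exp(7.705) = 0.007470 × 2219 = 16.6.
Since E_B < E_C, lowering the temperature improves selectivity toward B.

16.6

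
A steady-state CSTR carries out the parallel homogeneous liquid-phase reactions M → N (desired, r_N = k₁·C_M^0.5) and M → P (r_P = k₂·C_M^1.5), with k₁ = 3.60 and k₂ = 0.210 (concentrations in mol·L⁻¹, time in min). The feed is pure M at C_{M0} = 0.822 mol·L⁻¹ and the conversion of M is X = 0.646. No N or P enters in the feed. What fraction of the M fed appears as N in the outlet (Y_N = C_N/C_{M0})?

0.635

Exit C_M = C_{M0}(1−X) = 0.822×0.354 = 0.2910 mol·L⁻¹.
Rates in a CSTR are evaluated at the outlet concentration: r_N = 3.60×0.2910^0.5 = 1.942, r_P = 0.210×0.2910^1.5 = 0.03296.
Fraction of consumed M going to N: r_N/(r_N+r_P) = 0.9833.
C_N = 0.9833·C_{M0}·X = 0.9833×0.822×0.646 = 0.522 mol·L⁻¹; Y_N = C_N/C_{M0} = 0.635.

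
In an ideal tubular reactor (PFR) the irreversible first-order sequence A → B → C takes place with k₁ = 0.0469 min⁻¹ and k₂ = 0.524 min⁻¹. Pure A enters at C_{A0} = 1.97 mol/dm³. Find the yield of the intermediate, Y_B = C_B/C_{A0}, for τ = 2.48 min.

Solving the coupled first-order balances gives C_B(τ) = [k₁/(k₂−k₁)]·C_{A0}·(e^(−k₁τ) − e^(−k₂τ)).
e^(−k₁τ) = e^(−0.0469×2.48) = e^(−0.1163) = 0.8902; e^(−k₂τ) = e^(−1.300) = 0.2727.
C_B = 0.0469×1.97/(0.524−0.0469) × (0.8902−0.2727) = 0.1937×0.6175 = 0.1196 mol/dm³.
Y_B = C_B/C_{A0} = 0.1196/1.97 = 0.0607.

0.0607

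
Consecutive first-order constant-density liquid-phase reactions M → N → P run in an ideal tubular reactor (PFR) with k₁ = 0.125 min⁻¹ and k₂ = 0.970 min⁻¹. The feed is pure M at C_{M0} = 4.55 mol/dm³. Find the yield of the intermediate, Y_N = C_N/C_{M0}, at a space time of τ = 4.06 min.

0.0862

Solving the coupled first-order balances gives C_N(τ) = [k₁/(k₂−k₁)]·C_{M0}·(e^(−k₁τ) − e^(−k₂τ)).
e^(−k₁τ) = e^(−0.125×4.06) = e^(−0.5075) = 0.6020; e^(−k₂τ) = e^(−3.938) = 0.01948.
C_N = 0.125×4.55/(0.970−0.125) × (0.6020−0.01948) = 0.6731×0.5825 = 0.3921 mol/dm³.
Y_N = C_N/C_{M0} = 0.3921/4.55 = 0.0862.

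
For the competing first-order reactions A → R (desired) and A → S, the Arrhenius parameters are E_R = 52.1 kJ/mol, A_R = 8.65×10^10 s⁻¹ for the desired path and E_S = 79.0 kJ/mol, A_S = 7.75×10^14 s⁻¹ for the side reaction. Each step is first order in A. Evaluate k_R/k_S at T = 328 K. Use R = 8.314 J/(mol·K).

2.15

With equal orders, S_{R/S} = k_R/k_S = (A_R/A_S)·exp[(E_S−E_R)/(RT)].
(E_S−E_R)/(RT) = (79.0−52.1)×10³/(8.314×328) = 26900/2727 = 9.864.
k_R/k_S = (8.65×10^10/7.75×10^14)·exp(9.864) = 1.116×10^-4 × 19232 = 2.15.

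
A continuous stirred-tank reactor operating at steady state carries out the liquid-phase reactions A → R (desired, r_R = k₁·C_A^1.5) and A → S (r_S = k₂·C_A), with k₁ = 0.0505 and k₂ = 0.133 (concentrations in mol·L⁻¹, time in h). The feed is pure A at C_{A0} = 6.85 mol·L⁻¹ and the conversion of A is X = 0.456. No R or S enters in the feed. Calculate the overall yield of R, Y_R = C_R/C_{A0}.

0.193

Exit C_A = C_{A0}(1−X) = 6.85×0.544 = 3.726 mol·L⁻¹.
In a CSTR the entire volume is at exit conditions, so r_R = 0.0505×3.726^1.5 = 0.3633 and r_S = 0.133×3.726 = 0.4956.
Fraction of consumed A going to R: r_R/(r_R+r_S) = 0.4230.
C_R = 0.4230·C_{A0}·X = 0.4230×6.85×0.456 = 1.32 mol·L⁻¹; Y_R = C_R/C_{A0} = 0.193.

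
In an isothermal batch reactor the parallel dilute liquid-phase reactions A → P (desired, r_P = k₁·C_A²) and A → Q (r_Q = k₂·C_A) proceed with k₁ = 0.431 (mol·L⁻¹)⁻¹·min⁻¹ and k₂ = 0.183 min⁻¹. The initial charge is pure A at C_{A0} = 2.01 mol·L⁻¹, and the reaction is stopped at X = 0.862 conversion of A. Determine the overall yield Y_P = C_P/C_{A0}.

0.599

C_A = C_{A0}(1−X) = 0.2774 mol·L⁻¹.
Along a PFR/batch, dC_Q/dC_A = −r_Q/(r_P+r_Q) = −k₂/(k₂+k₁·C_A).
Integrating from C_{A0} to C_A: C_Q = (0.183/0.431)·ln[(0.183+0.431·2.01)/(0.183+0.431·0.277)] = 0.4246·ln(1.049/0.3026) = 0.5280 mol·L⁻¹.
Then C_P = (C_{A0}−C_A) − C_Q = 1.733 − 0.5280 = 1.205 mol·L⁻¹.
Y_P = C_P/C_{A0} = 1.205/2.01 = 0.599.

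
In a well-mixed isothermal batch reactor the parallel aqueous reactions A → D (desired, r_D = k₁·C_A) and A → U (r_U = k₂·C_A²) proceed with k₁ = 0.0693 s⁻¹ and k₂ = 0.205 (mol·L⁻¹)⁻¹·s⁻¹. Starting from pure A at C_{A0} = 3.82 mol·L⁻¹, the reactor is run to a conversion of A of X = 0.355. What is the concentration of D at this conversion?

C_A = C_{A0}(1−X) = 2.464 mol·L⁻¹.
Along a PFR/batch, dC_D/dC_A = −r_D/(r_D+r_U) = −k₁/(k₁+k₂·C_A).
Integrating from C_{A0} to C_A: C_D = (0.0693/0.205)·ln[(0.0693+0.205·3.82)/(0.0693+0.205·2.46)] = 0.3380·ln(0.8524/0.5744) = 0.1334 mol·L⁻¹.

0.133 mol·L⁻¹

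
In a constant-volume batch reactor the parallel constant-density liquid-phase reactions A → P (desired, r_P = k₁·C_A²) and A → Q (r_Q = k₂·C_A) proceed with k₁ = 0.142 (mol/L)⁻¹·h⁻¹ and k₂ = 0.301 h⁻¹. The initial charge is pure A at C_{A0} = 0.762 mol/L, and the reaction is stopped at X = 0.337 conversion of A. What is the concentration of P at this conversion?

C_A = C_{A0}(1−X) = 0.5052 mol/L.
Along a PFR/batch, dC_Q/dC_A = −r_Q/(r_P+r_Q) = −k₂/(k₂+k₁·C_A).
Integrating from C_{A0} to C_A: C_Q = (0.301/0.142)·ln[(0.301+0.142·0.762)/(0.301+0.142·0.505)] = 2.120·ln(0.4092/0.3727) = 0.1978 mol/L.
Then C_P = (C_{A0}−C_A) − C_Q = 0.2568 − 0.1978 = 0.05895 mol/L.

0.0590 mol/L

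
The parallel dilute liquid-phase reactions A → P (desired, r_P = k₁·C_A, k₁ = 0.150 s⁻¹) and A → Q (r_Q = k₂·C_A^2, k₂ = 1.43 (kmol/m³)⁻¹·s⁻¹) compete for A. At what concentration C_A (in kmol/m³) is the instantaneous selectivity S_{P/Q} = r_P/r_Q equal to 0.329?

S_{P/Q} = (k₁/k₂)·C_A⁻¹ ⇒ C_A = (S·k₂/k₁)^(-1).
= (0.329×1.43/0.150)^(-1) = (3.136)^(-1) = 0.319 kmol/m³.

0.319 kmol/m³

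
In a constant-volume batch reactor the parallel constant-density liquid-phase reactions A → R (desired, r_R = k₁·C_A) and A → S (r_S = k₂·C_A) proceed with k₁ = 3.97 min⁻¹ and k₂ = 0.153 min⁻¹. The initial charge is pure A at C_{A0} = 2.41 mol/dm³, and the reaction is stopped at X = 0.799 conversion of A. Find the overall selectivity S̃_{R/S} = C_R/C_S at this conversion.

C_A = C_{A0}(1−X) = 0.4844 mol/dm³.
Both paths are first order in A, so the instantaneous fraction to R is constant: dC_R/d(−C_A) = k₁/(k₁+k₂) = 0.9629.
C_R = 0.9629·(C_{A0}−C_A) = 0.9629×1.926 = 1.85 mol/dm³.
C_S = (C_{A0}−C_A)−C_R = 0.07146 mol/dm³; S̃_{R/S} = 1.854/0.07146 = 25.9.

25.9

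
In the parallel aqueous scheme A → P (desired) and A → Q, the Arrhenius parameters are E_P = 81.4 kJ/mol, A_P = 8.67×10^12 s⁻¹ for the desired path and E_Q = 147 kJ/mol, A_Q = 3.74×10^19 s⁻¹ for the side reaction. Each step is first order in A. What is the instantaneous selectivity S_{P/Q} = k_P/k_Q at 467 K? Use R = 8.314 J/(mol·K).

5.05

k_P/k_Q = (A_P/A_Q)·exp[−(E_P−E_Q)/(RT)] = (A_P/A_Q)·exp[(E_Q−E_P)/(RT)].
(E_Q−E_P)/(RT) = (147−81.4)×10³/(8.314×467) = 65600/3883 = 16.90.
k_P/k_Q = (8.67×10^12/3.74×10^19)·exp(16.90) = 2.318×10^-7 × 2.176×10^7 = 5.05.
Since E_P < E_Q, lowering the temperature improves selectivity toward P.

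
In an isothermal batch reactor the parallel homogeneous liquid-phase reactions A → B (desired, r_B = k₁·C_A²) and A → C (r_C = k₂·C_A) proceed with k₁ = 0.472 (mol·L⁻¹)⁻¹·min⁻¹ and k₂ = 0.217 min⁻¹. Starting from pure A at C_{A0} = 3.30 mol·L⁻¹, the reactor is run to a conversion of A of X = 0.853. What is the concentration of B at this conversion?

C_A = C_{A0}(1−X) = 0.4851 mol·L⁻¹.
Along a PFR/batch, dC_C/dC_A = −r_C/(r_B+r_C) = −k₂/(k₂+k₁·C_A).
Integrating from C_{A0} to C_A: C_C = (0.217/0.472)·ln[(0.217+0.472·3.30)/(0.217+0.472·0.485)] = 0.4597·ln(1.775/0.4460) = 0.6349 mol·L⁻¹.
Then C_B = (C_{A0}−C_A) − C_C = 2.815 − 0.6349 = 2.180 mol·L⁻¹.

2.18 mol·L⁻¹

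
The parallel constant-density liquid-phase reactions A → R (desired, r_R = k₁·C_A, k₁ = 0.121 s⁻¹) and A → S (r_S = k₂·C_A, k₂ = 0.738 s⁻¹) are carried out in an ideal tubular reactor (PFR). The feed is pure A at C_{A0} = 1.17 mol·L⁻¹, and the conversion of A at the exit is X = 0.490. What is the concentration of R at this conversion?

0.0808 mol·L⁻¹

C_A = C_{A0}(1−X) = 0.5967 mol·L⁻¹.
Both paths are first order in A, so the instantaneous fraction to R is constant: dC_R/d(−C_A) = k₁/(k₁+k₂) = 0.1409.
C_R = 0.1409·(C_{A0}−C_A) = 0.1409×0.5733 = 0.0808 mol·L⁻¹.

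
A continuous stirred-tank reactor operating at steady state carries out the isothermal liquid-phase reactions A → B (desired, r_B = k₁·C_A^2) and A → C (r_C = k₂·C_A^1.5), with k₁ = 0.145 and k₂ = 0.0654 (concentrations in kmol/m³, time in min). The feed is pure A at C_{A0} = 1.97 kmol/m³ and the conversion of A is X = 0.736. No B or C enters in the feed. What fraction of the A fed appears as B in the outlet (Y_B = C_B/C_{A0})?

0.453

Exit C_A = C_{A0}(1−X) = 1.97×0.264 = 0.5201 kmol/m³.
In a CSTR the entire volume is at exit conditions, so r_B = 0.145×0.5201^2 = 0.03922 and r_C = 0.0654×0.5201^1.5 = 0.02453.
Fraction of consumed A going to B: r_B/(r_B+r_C) = 0.6152.
C_B = 0.6152·C_{A0}·X = 0.6152×1.97×0.736 = 0.892 kmol/m³; Y_B = C_B/C_{A0} = 0.453.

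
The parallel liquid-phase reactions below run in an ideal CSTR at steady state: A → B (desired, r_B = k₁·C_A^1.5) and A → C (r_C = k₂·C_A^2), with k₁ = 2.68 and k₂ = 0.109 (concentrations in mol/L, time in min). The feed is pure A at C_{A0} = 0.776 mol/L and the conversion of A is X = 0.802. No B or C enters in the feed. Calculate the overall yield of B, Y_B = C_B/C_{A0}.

Exit C_A = C_{A0}(1−X) = 0.776×0.198 = 0.1536 mol/L.
In a CSTR the entire volume is at exit conditions, so r_B = 2.68×0.1536^1.5 = 0.1614 and r_C = 0.109×0.1536^2 = 0.002573.
Fraction of consumed A going to B: r_B/(r_B+r_C) = 0.9843.
C_B = 0.9843·C_{A0}·X = 0.9843×0.776×0.802 = 0.613 mol/L; Y_B = C_B/C_{A0} = 0.789.

0.789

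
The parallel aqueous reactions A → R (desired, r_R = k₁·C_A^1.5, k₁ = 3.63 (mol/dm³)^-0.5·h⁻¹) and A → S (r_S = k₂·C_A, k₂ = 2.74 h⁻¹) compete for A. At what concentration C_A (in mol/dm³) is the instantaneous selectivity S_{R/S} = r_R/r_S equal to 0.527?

0.158 mol/dm³

S_{R/S} = (k₁/k₂)·C_A^0.5 ⇒ C_A = (S·k₂/k₁)^(2).
= (0.527×2.74/3.63)^(2) = (0.3978)^(2) = 0.158 mol/dm³.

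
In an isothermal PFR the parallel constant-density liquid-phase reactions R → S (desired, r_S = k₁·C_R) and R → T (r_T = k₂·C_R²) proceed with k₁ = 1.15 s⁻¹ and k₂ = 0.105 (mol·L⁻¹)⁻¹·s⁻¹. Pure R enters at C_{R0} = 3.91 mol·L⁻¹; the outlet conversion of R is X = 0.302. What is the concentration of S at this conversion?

C_R = C_{R0}(1−X) = 2.729 mol·L⁻¹.
Along a PFR/batch, dC_S/dC_R = −r_S/(r_S+r_T) = −k₁/(k₁+k₂·C_R).
Integrating from C_{R0} to C_R: C_S = (1.15/0.105)·ln[(1.15+0.105·3.91)/(1.15+0.105·2.73)] = 10.95·ln(1.561/1.437) = 0.9067 mol·L⁻¹.

0.907 mol·L⁻¹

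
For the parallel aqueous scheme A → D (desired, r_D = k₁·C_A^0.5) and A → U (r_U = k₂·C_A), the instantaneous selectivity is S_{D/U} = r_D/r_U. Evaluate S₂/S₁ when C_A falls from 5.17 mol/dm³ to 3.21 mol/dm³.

S_{D/U} = (k₁/k₂)·C_A^-0.5, so S₂/S₁ = (C_{A,2}/C_{A,1})^-0.5.
= (3.21/5.17)^(-0.5) = (0.6209)^(-0.5) = 1.27.

1.27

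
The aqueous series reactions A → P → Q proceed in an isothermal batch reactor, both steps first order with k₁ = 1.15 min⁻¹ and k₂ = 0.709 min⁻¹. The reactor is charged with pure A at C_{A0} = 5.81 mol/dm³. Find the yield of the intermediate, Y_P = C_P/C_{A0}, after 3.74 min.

0.149

Solving the coupled first-order balances gives C_P(t) = [k₁/(k₂−k₁)]·C_{A0}·(e^(−k₁t) − e^(−k₂t)).
e^(−k₁t) = e^(−1.15×3.74) = e^(−4.301) = 0.01355; e^(−k₂t) = e^(−2.652) = 0.07053.
C_P = 1.15×5.81/(0.709−1.15) × (0.01355−0.07053) = (-15.15)×(-0.05698) = 0.8633 mol/dm³.
Y_P = C_P/C_{A0} = 0.8633/5.81 = 0.149.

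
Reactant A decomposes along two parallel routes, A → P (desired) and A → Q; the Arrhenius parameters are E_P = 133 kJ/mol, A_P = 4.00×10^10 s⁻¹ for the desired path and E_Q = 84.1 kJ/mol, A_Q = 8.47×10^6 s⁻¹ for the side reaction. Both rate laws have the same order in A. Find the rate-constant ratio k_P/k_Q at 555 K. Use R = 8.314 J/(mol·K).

0.118

k_P/k_Q = (A_P/A_Q)·exp[−(E_P−E_Q)/(RT)] = (A_P/A_Q)·exp[(E_Q−E_P)/(RT)].
(E_Q−E_P)/(RT) = (84.1−133)×10³/(8.314×555) = -48900/4614 = -10.60.
k_P/k_Q = (4.00×10^10/8.47×10^6)·exp(-10.60) = 4723 × 2.498×10^-5 = 0.118.
Since E_P > E_Q, raising the temperature improves selectivity toward P.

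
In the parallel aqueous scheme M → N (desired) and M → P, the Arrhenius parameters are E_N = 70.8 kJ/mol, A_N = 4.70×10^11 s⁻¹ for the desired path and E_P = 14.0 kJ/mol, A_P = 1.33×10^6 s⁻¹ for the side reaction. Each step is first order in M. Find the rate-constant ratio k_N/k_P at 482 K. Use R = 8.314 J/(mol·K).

0.247

With equal orders, S_{N/P} = k_N/k_P = (A_N/A_P)·exp[(E_P−E_N)/(RT)].
(E_P−E_N)/(RT) = (14.0−70.8)×10³/(8.314×482) = -56800/4007 = -14.17.
k_N/k_P = (4.70×10^11/1.33×10^6)·exp(-14.17) = 3.534×10^5 × 6.988×10^-7 = 0.247.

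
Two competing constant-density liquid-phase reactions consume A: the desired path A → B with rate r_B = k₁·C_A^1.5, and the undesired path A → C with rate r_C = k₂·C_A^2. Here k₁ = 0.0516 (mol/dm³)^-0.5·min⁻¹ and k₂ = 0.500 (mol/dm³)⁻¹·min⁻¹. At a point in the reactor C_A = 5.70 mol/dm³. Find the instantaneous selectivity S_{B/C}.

0.0432

S_{B/C} = r_B/r_C = (k₁·C_A^1.5)/(k₂·C_A^2) = (k₁/k₂)·C_A^-0.5.
= (0.0516×5.700^1.5) / (0.500×5.700^2) = 0.7022/16.25 = 0.0432.
The undesired path is higher order in A, so low C_A (CSTR or dilute feed) favours B.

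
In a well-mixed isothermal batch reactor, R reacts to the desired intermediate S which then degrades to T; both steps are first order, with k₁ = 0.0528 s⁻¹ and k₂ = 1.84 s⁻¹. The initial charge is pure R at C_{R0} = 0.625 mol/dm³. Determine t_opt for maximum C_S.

1.99 s

For first-order series the maximum of C_S occurs at t_opt = ln(k₂/k₁)/(k₂−k₁).
= ln(1.84/0.0528)/(1.84−0.0528) = ln(34.85)/1.787 = 3.551/1.787 = 1.99 s.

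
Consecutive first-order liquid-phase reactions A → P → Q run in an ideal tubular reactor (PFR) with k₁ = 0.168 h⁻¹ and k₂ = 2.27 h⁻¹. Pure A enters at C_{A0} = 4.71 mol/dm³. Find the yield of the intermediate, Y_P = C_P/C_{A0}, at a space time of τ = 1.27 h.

0.0601

For first-order series with pure A initially, C_P(τ) = k₁C_{A0}/(k₂−k₁)·(e^(−k₁τ) − e^(−k₂τ)).
e^(−k₁τ) = e^(−0.168×1.27) = e^(−0.2134) = 0.8079; e^(−k₂τ) = e^(−2.883) = 0.05597.
C_P = 0.168×4.71/(2.27−0.168) × (0.8079−0.05597) = 0.3764×0.7519 = 0.2830 mol/dm³.
Y_P = C_P/C_{A0} = 0.2830/4.71 = 0.0601.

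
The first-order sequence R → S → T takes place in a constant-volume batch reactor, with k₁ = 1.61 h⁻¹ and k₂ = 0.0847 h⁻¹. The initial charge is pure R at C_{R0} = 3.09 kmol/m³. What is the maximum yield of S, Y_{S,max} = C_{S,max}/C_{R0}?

Evaluating C_S at t_opt = ln(k₂/k₁)/(k₂−k₁) gives C_{S,max}/C_{R0} = (k₁/k₂)^[k₂/(k₂−k₁)].
= (1.61/0.0847)^(0.0847/(0.0847−1.61)) = (19.01)^(-0.05553) = 0.8491.

0.849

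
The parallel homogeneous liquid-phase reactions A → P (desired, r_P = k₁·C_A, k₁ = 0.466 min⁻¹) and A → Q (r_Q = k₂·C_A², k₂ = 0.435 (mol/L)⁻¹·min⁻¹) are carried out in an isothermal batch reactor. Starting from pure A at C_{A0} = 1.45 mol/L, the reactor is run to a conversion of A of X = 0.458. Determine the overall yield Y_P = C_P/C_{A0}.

C_A = C_{A0}(1−X) = 0.7859 mol/L.
Along a PFR/batch, dC_P/dC_A = −r_P/(r_P+r_Q) = −k₁/(k₁+k₂·C_A).
Integrating from C_{A0} to C_A: C_P = (0.466/0.435)·ln[(0.466+0.435·1.45)/(0.466+0.435·0.786)] = 1.071·ln(1.097/0.8079) = 0.3275 mol/L.
Y_P = C_P/C_{A0} = 0.3275/1.45 = 0.226.

0.226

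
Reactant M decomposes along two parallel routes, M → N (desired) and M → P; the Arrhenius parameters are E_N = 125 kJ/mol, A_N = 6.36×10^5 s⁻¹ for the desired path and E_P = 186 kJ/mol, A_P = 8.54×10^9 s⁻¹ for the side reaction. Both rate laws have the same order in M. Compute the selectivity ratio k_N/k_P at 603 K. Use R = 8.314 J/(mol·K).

k_N/k_P = (A_N/A_P)·exp[−(E_N−E_P)/(RT)] = (A_N/A_P)·exp[(E_P−E_N)/(RT)].
(E_P−E_N)/(RT) = (186−125)×10³/(8.314×603) = 61000/5013 = 12.17.
k_N/k_P = (6.36×10^5/8.54×10^9)·exp(12.17) = 7.447×10^-5 × 1.924×10^5 = 14.3.
Since E_N < E_P, lowering the temperature improves selectivity toward N.

14.3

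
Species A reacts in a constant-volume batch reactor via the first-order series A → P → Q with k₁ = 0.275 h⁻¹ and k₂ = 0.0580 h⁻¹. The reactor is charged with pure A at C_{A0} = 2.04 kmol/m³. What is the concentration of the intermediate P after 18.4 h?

Solving the coupled first-order balances gives C_P(t) = [k₁/(k₂−k₁)]·C_{A0}·(e^(−k₁t) − e^(−k₂t)).
e^(−k₁t) = e^(−0.275×18.4) = e^(−5.060) = 0.006346; e^(−k₂t) = e^(−1.067) = 0.3440.
C_P = 0.275×2.04/(0.0580−0.275) × (0.006346−0.3440) = (-2.585)×(-0.3376) = 0.8728 kmol/m³.

0.873 kmol/m³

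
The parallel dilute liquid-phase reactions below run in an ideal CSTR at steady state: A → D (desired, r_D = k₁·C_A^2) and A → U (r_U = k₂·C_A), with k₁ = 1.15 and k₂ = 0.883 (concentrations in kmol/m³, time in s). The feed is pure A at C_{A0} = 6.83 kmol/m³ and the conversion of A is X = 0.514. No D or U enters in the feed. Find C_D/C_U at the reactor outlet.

Exit C_A = C_{A0}(1−X) = 6.83×0.486 = 3.319 kmol/m³.
In a CSTR the entire volume is at exit conditions, so r_D = 1.15×3.319^2 = 12.67 and r_U = 0.883×3.319 = 2.931.
Overall selectivity = C_D/C_U = r_Dτ/(r_Uτ) = r_D/r_U = 4.32.

4.32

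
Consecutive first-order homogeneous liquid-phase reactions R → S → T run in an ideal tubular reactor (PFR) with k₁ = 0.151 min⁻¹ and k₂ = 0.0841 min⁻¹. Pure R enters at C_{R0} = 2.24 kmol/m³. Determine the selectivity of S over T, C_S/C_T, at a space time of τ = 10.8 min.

1.39

The intermediate concentration in a first-order A→B→C sequence is C_S = k₁C_{R0}(e^(−k₁τ) − e^(−k₂τ))/(k₂−k₁).
e^(−k₁τ) = e^(−0.151×10.8) = e^(−1.631) = 0.1958; e^(−k₂τ) = e^(−0.9083) = 0.4032.
C_S = 0.151×2.24/(0.0841−0.151) × (0.1958−0.4032) = (-5.056)×(-0.2074) = 1.049 kmol/m³.
C_R = C_{R0}e^(−k₁τ) = 0.4385 kmol/m³, so C_T = C_{R0}−C_R−C_S = 0.7527 kmol/m³; C_S/C_T = 1.39.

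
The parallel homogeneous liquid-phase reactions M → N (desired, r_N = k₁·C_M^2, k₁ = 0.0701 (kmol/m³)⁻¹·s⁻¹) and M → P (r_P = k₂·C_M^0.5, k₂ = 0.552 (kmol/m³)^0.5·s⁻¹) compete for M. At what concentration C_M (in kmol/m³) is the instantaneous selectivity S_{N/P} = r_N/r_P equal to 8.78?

16.8 kmol/m³

S_{N/P} = (k₁/k₂)·C_M^1.5 ⇒ C_M = (S·k₂/k₁)^(1/1.5).
= (8.78×0.552/0.0701)^(0.6667) = (69.14)^(0.6667) = 16.8 kmol/m³.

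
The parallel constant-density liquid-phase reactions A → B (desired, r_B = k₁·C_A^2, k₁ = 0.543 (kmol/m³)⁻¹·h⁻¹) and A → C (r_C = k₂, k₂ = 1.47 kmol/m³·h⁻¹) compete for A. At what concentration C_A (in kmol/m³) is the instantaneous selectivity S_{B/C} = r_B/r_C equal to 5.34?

S_{B/C} = (k₁/k₂)·C_A^2 ⇒ C_A = (S·k₂/k₁)^(0.5).
= (5.34×1.47/0.543)^(0.5) = (14.46)^(0.5) = 3.80 kmol/m³.

3.80 kmol/m³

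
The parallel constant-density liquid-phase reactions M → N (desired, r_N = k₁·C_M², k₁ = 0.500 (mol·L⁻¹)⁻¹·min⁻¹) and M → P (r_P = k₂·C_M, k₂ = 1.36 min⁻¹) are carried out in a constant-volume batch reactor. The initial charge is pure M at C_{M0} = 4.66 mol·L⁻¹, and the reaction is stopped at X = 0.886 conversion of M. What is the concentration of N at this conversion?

1.90 mol·L⁻¹

C_M = C_{M0}(1−X) = 0.5312 mol·L⁻¹.
Along a PFR/batch, dC_P/dC_M = −r_P/(r_N+r_P) = −k₂/(k₂+k₁·C_M).
Integrating from C_{M0} to C_M: C_P = (1.36/0.500)·ln[(1.36+0.500·4.66)/(1.36+0.500·0.531)] = 2.720·ln(3.690/1.626) = 2.230 mol·L⁻¹.
Then C_N = (C_{M0}−C_M) − C_P = 4.129 − 2.230 = 1.899 mol·L⁻¹.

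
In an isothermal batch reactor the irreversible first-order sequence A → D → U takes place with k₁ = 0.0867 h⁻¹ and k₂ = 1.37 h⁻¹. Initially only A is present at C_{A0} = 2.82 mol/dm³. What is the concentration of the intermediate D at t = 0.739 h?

0.109 mol/dm³

The intermediate concentration in a first-order A→B→C sequence is C_D = k₁C_{A0}(e^(−k₁t) − e^(−k₂t))/(k₂−k₁).
e^(−k₁t) = e^(−0.0867×0.739) = e^(−0.06407) = 0.9379; e^(−k₂t) = e^(−1.012) = 0.3633.
C_D = 0.0867×2.82/(1.37−0.0867) × (0.9379−0.3633) = 0.1905×0.5746 = 0.1095 mol/dm³.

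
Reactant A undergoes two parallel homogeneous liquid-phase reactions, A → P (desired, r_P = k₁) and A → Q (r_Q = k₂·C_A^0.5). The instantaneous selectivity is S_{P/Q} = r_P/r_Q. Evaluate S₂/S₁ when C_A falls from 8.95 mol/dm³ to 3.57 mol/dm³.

S_{P/Q} = (k₁/k₂)·C_A^-0.5, so S₂/S₁ = (C_{A,2}/C_{A,1})^-0.5.
= (3.57/8.95)^(-0.5) = (0.3989)^(-0.5) = 1.58.

1.58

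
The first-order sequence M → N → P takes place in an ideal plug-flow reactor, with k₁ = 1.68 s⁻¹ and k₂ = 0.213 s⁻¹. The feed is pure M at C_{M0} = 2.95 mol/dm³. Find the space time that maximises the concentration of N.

1.41 s

Setting dC_N/dτ = 0 gives τ_opt = ln(k₂/k₁)/(k₂−k₁).
= ln(0.213/1.68)/(0.213−1.68) = ln(0.1268)/-1.467 = -2.065/-1.467 = 1.41 s.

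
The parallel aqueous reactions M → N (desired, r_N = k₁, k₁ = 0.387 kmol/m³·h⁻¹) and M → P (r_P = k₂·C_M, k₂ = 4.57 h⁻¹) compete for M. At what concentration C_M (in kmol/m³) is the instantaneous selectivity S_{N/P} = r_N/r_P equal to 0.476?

0.178 kmol/m³

S_{N/P} = (k₁/k₂)·C_M⁻¹ ⇒ C_M = (S·k₂/k₁)^(-1).
= (0.476×4.57/0.387)^(-1) = (5.621)^(-1) = 0.178 kmol/m³.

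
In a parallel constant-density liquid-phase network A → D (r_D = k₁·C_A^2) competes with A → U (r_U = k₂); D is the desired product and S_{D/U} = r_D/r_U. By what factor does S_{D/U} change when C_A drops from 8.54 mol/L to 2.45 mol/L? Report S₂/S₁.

S_{D/U} = (k₁/k₂)·C_A^2, so S₂/S₁ = (C_{A,2}/C_{A,1})^2.
= (2.45/8.54)^2 = (0.2869)^2 = 0.0823.

0.0823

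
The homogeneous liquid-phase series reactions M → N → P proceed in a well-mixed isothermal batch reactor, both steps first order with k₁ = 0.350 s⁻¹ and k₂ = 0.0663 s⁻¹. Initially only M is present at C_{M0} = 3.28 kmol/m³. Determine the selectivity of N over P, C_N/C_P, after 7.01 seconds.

2.73

The intermediate concentration in a first-order A→B→C sequence is C_N = k₁C_{M0}(e^(−k₁t) − e^(−k₂t))/(k₂−k₁).
e^(−k₁t) = e^(−0.350×7.01) = e^(−2.453) = 0.08599; e^(−k₂t) = e^(−0.4648) = 0.6283.
C_N = 0.350×3.28/(0.0663−0.350) × (0.08599−0.6283) = (-4.047)×(-0.5423) = 2.194 kmol/m³.
C_M = C_{M0}e^(−k₁t) = 0.2821 kmol/m³, so C_P = C_{M0}−C_M−C_N = 0.8035 kmol/m³; C_N/C_P = 2.73.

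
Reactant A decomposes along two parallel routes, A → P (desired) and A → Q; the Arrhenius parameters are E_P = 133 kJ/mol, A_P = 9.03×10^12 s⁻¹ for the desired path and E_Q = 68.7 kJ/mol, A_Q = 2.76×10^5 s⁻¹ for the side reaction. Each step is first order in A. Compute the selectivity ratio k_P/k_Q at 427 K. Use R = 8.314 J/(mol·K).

0.445

With equal orders, S_{P/Q} = k_P/k_Q = (A_P/A_Q)·exp[(E_Q−E_P)/(RT)].
(E_Q−E_P)/(RT) = (68.7−133)×10³/(8.314×427) = -64300/3550 = -18.11.
k_P/k_Q = (9.03×10^12/2.76×10^5)·exp(-18.11) = 3.272×10^7 × 1.361×10^-8 = 0.445.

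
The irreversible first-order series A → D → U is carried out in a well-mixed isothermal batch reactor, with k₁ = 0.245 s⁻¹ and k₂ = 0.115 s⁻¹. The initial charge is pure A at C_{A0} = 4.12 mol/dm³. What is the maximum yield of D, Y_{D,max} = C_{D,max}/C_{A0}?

0.512

For a first-order series the maximum intermediate yield is C_{D,max}/C_{A0} = (k₁/k₂)^[k₂/(k₂−k₁)].
= (0.245/0.115)^(0.115/(0.115−0.245)) = (2.130)^(-0.8846) = 0.5122.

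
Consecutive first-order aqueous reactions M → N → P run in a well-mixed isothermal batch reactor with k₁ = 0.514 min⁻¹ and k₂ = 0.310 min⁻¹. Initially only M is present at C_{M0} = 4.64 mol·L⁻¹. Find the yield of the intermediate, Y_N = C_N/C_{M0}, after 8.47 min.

The intermediate concentration in a first-order A→B→C sequence is C_N = k₁C_{M0}(e^(−k₁t) − e^(−k₂t))/(k₂−k₁).
e^(−k₁t) = e^(−0.514×8.47) = e^(−4.354) = 0.01286; e^(−k₂t) = e^(−2.626) = 0.07239.
C_N = 0.514×4.64/(0.310−0.514) × (0.01286−0.07239) = (-11.69)×(-0.05953) = 0.6959 mol·L⁻¹.
Y_N = C_N/C_{M0} = 0.6959/4.64 = 0.150.

0.150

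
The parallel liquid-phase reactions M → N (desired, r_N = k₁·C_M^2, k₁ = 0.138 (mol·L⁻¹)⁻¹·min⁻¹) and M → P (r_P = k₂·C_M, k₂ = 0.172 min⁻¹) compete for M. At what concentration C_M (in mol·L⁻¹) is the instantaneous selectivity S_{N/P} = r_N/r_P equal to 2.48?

3.09 mol·L⁻¹

S_{N/P} = (k₁/k₂)·C_M ⇒ C_M = S·k₂/k₁.
= 2.48×0.172/0.138 = 3.09 mol·L⁻¹.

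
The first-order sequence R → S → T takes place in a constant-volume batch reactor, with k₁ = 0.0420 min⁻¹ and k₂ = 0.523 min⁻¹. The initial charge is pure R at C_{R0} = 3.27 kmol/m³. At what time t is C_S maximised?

5.24 min

Setting dC_S/dt = 0 gives t_opt = ln(k₂/k₁)/(k₂−k₁).
= ln(0.523/0.0420)/(0.523−0.0420) = ln(12.45)/0.4810 = 2.522/0.4810 = 5.24 min.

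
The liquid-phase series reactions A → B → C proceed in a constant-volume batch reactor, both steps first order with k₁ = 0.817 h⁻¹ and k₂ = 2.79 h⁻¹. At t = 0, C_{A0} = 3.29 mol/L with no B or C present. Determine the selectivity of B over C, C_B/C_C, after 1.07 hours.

0.352

Solving the coupled first-order balances gives C_B(t) = [k₁/(k₂−k₁)]·C_{A0}·(e^(−k₁t) − e^(−k₂t)).
e^(−k₁t) = e^(−0.817×1.07) = e^(−0.8742) = 0.4172; e^(−k₂t) = e^(−2.985) = 0.05052.
C_B = 0.817×3.29/(2.79−0.817) × (0.4172−0.05052) = 1.362×0.3667 = 0.4995 mol/L.
C_A = C_{A0}e^(−k₁t) = 1.373 mol/L, so C_C = C_{A0}−C_A−C_B = 1.418 mol/L; C_B/C_C = 0.352.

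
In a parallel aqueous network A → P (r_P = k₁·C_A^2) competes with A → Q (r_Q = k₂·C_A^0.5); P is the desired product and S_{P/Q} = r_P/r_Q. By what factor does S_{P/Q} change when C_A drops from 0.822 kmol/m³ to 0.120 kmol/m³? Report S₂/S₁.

S_{P/Q} = (k₁/k₂)·C_A^1.5, so S₂/S₁ = (C_{A,2}/C_{A,1})^1.5.
= (0.120/0.822)^1.5 = (0.1460)^1.5 = 0.0558.

0.0558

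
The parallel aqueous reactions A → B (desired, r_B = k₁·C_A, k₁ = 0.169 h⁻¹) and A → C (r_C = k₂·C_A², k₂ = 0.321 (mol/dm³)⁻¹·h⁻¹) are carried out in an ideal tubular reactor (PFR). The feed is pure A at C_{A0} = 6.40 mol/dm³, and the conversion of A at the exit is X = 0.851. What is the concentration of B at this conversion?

C_A = C_{A0}(1−X) = 0.9536 mol/dm³.
Along a PFR/batch, dC_B/dC_A = −r_B/(r_B+r_C) = −k₁/(k₁+k₂·C_A).
Integrating from C_{A0} to C_A: C_B = (0.169/0.321)·ln[(0.169+0.321·6.40)/(0.169+0.321·0.954)] = 0.5265·ln(2.223/0.4751) = 0.8125 mol/dm³.

0.812 mol/dm³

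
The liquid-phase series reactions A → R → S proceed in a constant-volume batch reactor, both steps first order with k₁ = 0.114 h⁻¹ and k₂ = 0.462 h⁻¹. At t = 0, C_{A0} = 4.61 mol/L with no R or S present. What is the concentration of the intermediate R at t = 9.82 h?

Solving the coupled first-order balances gives C_R(t) = [k₁/(k₂−k₁)]·C_{A0}·(e^(−k₁t) − e^(−k₂t)).
e^(−k₁t) = e^(−0.114×9.82) = e^(−1.119) = 0.3264; e^(−k₂t) = e^(−4.537) = 0.01071.
C_R = 0.114×4.61/(0.462−0.114) × (0.3264−0.01071) = 1.510×0.3157 = 0.4768 mol/L.

0.477 mol/L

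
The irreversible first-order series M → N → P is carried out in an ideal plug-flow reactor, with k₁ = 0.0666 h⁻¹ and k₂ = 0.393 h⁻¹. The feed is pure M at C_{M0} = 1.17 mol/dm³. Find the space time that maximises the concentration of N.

5.44 h

For first-order series the maximum of C_N occurs at τ_opt = ln(k₂/k₁)/(k₂−k₁).
= ln(0.393/0.0666)/(0.393−0.0666) = ln(5.901)/0.3264 = 1.775/0.3264 = 5.44 h.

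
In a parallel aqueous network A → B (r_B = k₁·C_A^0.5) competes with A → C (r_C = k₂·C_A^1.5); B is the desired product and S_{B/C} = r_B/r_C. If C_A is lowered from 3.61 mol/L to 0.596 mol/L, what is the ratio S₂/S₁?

6.06

S_{B/C} = (k₁/k₂)·C_A⁻¹, so S₂/S₁ = (C_{A,2}/C_{A,1})⁻¹.
= 3.61/0.596 = 6.06.
Selectivity toward B rises as C_A falls — low-concentration operation is favoured.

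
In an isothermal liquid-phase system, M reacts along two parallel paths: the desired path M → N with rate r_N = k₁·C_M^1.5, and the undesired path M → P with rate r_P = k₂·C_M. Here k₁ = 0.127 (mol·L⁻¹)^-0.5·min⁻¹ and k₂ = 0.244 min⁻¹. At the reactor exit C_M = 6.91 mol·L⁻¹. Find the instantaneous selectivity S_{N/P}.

S_{N/P} = r_N/r_P = (k₁·C_M^1.5)/(k₂·C_M) = (k₁/k₂)·C_M^0.5.
= (0.127×6.910^1.5) / (0.244×6.910) = 2.307/1.686 = 1.37.

1.37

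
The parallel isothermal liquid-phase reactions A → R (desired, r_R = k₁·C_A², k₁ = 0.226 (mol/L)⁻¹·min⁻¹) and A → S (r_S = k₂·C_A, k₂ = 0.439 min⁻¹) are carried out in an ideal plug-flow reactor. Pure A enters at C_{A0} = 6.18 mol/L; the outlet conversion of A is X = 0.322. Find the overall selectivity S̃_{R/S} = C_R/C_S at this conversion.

2.65

C_A = C_{A0}(1−X) = 4.190 mol/L.
Along a PFR/batch, dC_S/dC_A = −r_S/(r_R+r_S) = −k₂/(k₂+k₁·C_A).
Integrating from C_{A0} to C_A: C_S = (0.439/0.226)·ln[(0.439+0.226·6.18)/(0.439+0.226·4.19)] = 1.942·ln(1.836/1.386) = 0.5459 mol/L.
Then C_R = (C_{A0}−C_A) − C_S = 1.990 − 0.5459 = 1.444 mol/L.
S̃_{R/S} = C_R/C_S = 1.444/0.5459 = 2.65.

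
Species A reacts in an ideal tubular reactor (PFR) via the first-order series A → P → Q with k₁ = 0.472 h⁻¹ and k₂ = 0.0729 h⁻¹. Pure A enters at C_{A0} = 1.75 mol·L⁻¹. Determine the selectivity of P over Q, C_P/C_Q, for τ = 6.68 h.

Solving the coupled first-order balances gives C_P(τ) = [k₁/(k₂−k₁)]·C_{A0}·(e^(−k₁τ) − e^(−k₂τ)).
e^(−k₁τ) = e^(−0.472×6.68) = e^(−3.153) = 0.04273; e^(−k₂τ) = e^(−0.4870) = 0.6145.
C_P = 0.472×1.75/(0.0729−0.472) × (0.04273−0.6145) = (-2.070)×(-0.5718) = 1.183 mol·L⁻¹.
C_A = C_{A0}e^(−k₁τ) = 0.07477 mol·L⁻¹, so C_Q = C_{A0}−C_A−C_P = 0.4919 mol·L⁻¹; C_P/C_Q = 2.41.

2.41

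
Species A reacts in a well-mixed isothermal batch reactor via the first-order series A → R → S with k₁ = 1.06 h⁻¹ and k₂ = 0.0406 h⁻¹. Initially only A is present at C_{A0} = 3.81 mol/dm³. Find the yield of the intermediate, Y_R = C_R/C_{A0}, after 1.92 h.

0.826

Solving the coupled first-order balances gives C_R(t) = [k₁/(k₂−k₁)]·C_{A0}·(e^(−k₁t) − e^(−k₂t)).
e^(−k₁t) = e^(−1.06×1.92) = e^(−2.035) = 0.1307; e^(−k₂t) = e^(−0.07795) = 0.9250.
C_R = 1.06×3.81/(0.0406−1.06) × (0.1307−0.9250) = (-3.962)×(-0.7944) = 3.147 mol/dm³.
Y_R = C_R/C_{A0} = 3.147/3.81 = 0.826.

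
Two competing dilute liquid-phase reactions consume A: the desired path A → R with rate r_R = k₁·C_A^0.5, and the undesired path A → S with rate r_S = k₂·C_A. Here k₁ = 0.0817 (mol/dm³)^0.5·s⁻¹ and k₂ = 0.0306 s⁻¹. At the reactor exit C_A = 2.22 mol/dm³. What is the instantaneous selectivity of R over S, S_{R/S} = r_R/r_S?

1.79

S_{R/S} = r_R/r_S = (k₁·C_A^0.5)/(k₂·C_A) = (k₁/k₂)·C_A^-0.5.
= (0.0817×2.220^0.5) / (0.0306×2.220) = 0.1217/0.06793 = 1.79.
The undesired path is higher order in A, so low C_A (CSTR or dilute feed) favours R.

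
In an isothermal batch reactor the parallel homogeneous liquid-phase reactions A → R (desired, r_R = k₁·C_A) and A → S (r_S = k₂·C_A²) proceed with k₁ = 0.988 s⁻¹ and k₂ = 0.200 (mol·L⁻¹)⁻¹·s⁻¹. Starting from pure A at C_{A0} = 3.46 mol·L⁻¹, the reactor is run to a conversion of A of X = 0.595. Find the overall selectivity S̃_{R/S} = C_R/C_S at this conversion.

C_A = C_{A0}(1−X) = 1.401 mol·L⁻¹.
Along a PFR/batch, dC_R/dC_A = −r_R/(r_R+r_S) = −k₁/(k₁+k₂·C_A).
Integrating from C_{A0} to C_A: C_R = (0.988/0.200)·ln[(0.988+0.200·3.46)/(0.988+0.200·1.40)] = 4.940·ln(1.680/1.268) = 1.389 mol·L⁻¹.
C_S = (C_{A0}−C_A)−C_R = 0.6698 mol·L⁻¹; S̃_{R/S} = 1.389/0.6698 = 2.07.

2.07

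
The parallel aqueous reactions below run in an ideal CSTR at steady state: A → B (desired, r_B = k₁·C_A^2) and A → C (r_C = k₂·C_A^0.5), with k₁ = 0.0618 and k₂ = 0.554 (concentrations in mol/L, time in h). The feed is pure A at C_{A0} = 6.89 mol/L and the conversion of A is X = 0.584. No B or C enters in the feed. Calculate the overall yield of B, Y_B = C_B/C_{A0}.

0.205

Exit C_A = C_{A0}(1−X) = 6.89×0.416 = 2.866 mol/L.
In a CSTR the entire volume is at exit conditions, so r_B = 0.0618×2.866^2 = 0.5077 and r_C = 0.554×2.866^0.5 = 0.9379.
Fraction of consumed A going to B: r_B/(r_B+r_C) = 0.3512.
C_B = 0.3512·C_{A0}·X = 0.3512×6.89×0.584 = 1.41 mol/L; Y_B = C_B/C_{A0} = 0.205.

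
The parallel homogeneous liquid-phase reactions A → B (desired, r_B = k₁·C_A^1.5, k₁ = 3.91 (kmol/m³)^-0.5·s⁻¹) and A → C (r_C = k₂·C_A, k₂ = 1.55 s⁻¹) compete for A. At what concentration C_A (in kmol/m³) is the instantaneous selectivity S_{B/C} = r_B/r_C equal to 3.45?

S_{B/C} = (k₁/k₂)·C_A^0.5 ⇒ C_A = (S·k₂/k₁)^(2).
= (3.45×1.55/3.91)^(2) = (1.368)^(2) = 1.87 kmol/m³.

1.87 kmol/m³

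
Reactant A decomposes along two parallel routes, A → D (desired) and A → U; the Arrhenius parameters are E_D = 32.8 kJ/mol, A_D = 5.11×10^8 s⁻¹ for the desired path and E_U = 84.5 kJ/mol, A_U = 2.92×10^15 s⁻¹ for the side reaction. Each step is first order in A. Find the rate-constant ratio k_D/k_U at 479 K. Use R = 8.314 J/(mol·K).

0.0760

k_D/k_U = (A_D/A_U)·exp[−(E_D−E_U)/(RT)] = (A_D/A_U)·exp[(E_U−E_D)/(RT)].
(E_U−E_D)/(RT) = (84.5−32.8)×10³/(8.314×479) = 51700/3982 = 12.98.
k_D/k_U = (5.11×10^8/2.92×10^15)·exp(12.98) = 1.750×10^-7 × 4.346×10^5 = 0.0760.
Since E_D < E_U, lowering the temperature improves selectivity toward D.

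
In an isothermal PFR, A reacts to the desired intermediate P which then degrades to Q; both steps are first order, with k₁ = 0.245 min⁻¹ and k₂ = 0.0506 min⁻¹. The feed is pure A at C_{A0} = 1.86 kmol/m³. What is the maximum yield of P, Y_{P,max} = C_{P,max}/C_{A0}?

0.663

Evaluating C_P at τ_opt = ln(k₂/k₁)/(k₂−k₁) gives C_{P,max}/C_{A0} = (k₁/k₂)^[k₂/(k₂−k₁)].
= (0.245/0.0506)^(0.0506/(0.0506−0.245)) = (4.842)^(-0.2603) = 0.6633.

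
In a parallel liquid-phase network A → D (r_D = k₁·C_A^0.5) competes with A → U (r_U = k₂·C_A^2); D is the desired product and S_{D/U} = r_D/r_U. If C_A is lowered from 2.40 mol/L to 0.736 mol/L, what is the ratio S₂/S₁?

5.89

S_{D/U} = (k₁/k₂)·C_A^-1.5, so S₂/S₁ = (C_{A,2}/C_{A,1})^-1.5.
= (0.736/2.40)^(-1.5) = (0.3067)^(-1.5) = 5.89.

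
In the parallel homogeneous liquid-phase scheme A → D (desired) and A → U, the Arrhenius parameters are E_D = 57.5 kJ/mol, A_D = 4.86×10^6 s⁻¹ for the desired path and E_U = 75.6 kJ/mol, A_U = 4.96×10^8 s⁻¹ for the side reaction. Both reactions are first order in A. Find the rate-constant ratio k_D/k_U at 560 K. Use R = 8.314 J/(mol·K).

With equal orders, S_{D/U} = k_D/k_U = (A_D/A_U)·exp[(E_U−E_D)/(RT)].
(E_U−E_D)/(RT) = (75.6−57.5)×10³/(8.314×560) = 18100/4656 = 3.888.
k_D/k_U = (4.86×10^6/4.96×10^8)·exp(3.888) = 0.009798 × 48.79 = 0.478.
Since E_D < E_U, lowering the temperature improves selectivity toward D.

0.478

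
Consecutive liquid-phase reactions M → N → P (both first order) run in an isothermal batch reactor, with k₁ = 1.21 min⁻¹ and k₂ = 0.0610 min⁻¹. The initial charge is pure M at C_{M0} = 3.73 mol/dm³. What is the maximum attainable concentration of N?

3.18 mol/dm³

Evaluating C_N at t_opt = ln(k₂/k₁)/(k₂−k₁) gives C_{N,max}/C_{M0} = (k₁/k₂)^[k₂/(k₂−k₁)].
= (1.21/0.0610)^(0.0610/(0.0610−1.21)) = (19.84)^(-0.05309) = 0.8533.
C_{N,max} = 0.8533×3.73 = 3.18 mol/dm³.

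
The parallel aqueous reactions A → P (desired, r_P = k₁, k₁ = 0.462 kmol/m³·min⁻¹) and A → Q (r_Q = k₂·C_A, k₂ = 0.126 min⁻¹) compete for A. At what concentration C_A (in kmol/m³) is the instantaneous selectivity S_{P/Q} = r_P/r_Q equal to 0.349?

S_{P/Q} = (k₁/k₂)·C_A⁻¹ ⇒ C_A = (S·k₂/k₁)^(-1).
= (0.349×0.126/0.462)^(-1) = (0.09518)^(-1) = 10.5 kmol/m³.

10.5 kmol/m³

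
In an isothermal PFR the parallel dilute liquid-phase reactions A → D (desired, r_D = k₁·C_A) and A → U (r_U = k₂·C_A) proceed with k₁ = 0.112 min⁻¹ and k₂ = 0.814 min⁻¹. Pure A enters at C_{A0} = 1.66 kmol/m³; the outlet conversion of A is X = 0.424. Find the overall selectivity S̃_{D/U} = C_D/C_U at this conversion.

0.138

C_A = C_{A0}(1−X) = 0.9562 kmol/m³.
Both paths are first order in A, so the instantaneous fraction to D is constant: dC_D/d(−C_A) = k₁/(k₁+k₂) = 0.1210.
C_D = 0.1210·(C_{A0}−C_A) = 0.1210×0.7038 = 0.0851 kmol/m³.
C_U = (C_{A0}−C_A)−C_D = 0.6187 kmol/m³; S̃_{D/U} = 0.08513/0.6187 = 0.138.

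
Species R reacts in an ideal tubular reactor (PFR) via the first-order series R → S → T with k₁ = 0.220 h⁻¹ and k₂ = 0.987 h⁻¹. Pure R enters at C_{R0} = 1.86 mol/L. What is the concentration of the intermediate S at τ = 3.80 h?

0.219 mol/L

Solving the coupled first-order balances gives C_S(τ) = [k₁/(k₂−k₁)]·C_{R0}·(e^(−k₁τ) − e^(−k₂τ)).
e^(−k₁τ) = e^(−0.220×3.80) = e^(−0.8360) = 0.4334; e^(−k₂τ) = e^(−3.751) = 0.02350.
C_S = 0.220×1.86/(0.987−0.220) × (0.4334−0.02350) = 0.5335×0.4099 = 0.2187 mol/L.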